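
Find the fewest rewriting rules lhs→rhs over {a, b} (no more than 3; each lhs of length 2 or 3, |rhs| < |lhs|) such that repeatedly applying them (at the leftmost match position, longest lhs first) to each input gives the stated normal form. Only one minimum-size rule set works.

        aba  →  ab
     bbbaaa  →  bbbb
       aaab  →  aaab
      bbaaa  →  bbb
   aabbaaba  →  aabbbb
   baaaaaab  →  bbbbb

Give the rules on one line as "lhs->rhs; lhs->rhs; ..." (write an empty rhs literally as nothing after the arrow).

ba->b; baa->bb

  | aba => ab
  | bbbaaa => bbbba => bbbb
  | aaab
  | bbaaa => bbba => bbb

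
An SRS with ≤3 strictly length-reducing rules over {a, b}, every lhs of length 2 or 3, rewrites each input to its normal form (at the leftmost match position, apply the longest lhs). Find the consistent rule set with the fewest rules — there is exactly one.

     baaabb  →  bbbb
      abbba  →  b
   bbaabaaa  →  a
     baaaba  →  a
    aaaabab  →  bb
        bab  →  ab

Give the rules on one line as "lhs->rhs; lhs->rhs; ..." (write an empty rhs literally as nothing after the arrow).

  | baaabb => aaabb => bbbb
  | abbba => abba => aba => b
  | bbaabaaa => baabaaa => aabaaa => abaa => ba => a
  | baaaba => aaaba => bbba => bba => ba => a

aaa->bb; aba->b; ba->a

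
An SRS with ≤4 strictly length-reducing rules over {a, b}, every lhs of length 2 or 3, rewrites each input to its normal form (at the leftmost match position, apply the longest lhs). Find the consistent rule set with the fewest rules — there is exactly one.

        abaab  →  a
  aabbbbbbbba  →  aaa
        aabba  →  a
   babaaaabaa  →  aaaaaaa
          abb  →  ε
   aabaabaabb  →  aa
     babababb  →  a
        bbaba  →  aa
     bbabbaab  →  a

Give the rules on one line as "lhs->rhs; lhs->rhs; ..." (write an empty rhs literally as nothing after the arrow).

  | abaab => aab => a
  | aabbbbbbbba => abbbbbbba => babbbbba => aabbbba => abbba => baba => aaa
  | aabba => aba => a
  | babaaaabaa => aaaaaabaa => aaaaaaa

aab->a; abb->ba; ba->; bab->aa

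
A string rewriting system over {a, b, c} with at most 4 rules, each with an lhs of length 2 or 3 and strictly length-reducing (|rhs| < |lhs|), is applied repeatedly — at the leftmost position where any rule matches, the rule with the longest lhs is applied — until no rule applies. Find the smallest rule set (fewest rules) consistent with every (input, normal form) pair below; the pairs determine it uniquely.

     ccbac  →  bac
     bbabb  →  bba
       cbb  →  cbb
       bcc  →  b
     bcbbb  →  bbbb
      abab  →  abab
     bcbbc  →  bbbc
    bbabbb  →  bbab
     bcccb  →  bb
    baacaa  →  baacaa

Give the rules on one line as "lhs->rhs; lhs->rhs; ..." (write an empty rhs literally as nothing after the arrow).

  | ccbac => bac
  | bbabb => bba
  | cbb
  | bcc => b

abb->a; bcb->bb; cc->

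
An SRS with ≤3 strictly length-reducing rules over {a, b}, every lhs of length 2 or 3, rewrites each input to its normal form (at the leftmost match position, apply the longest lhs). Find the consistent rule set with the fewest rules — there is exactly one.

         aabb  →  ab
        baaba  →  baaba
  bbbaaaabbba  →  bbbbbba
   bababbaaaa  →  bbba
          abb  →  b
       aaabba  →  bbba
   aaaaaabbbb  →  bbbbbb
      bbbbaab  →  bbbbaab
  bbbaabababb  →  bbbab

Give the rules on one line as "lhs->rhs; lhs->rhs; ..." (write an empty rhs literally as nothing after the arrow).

  | aabb => ab
  | baaba
  | bbbaaaabbba => bbbbabbba => bbbbbba
  | bababbaaaa => babbaaaa => bbaaaa => bbba

aaa->b; abb->b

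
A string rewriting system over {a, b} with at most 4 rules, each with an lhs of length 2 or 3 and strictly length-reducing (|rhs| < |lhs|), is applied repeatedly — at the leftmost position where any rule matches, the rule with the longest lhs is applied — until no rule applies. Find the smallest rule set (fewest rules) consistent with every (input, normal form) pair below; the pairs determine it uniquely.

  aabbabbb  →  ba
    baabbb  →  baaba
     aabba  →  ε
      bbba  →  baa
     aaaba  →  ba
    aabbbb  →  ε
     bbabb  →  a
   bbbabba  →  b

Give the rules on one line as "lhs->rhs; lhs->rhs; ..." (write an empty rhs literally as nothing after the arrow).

aaa->; bab->a; bb->; bbb->ba

  | aabbabbb => aaabbb => bbb => ba
  | baabbb => baaba
  | aabba => aaa => ε
  | bbba => baa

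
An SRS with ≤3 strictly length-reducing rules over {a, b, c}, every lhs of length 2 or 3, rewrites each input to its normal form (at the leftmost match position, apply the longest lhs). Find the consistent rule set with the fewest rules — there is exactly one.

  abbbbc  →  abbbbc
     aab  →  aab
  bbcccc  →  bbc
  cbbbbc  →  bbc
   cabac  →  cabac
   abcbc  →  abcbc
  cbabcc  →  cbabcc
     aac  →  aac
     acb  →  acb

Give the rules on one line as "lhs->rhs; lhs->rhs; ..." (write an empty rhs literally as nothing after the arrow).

  | abbbbc
  | aab
  | bbcccc => bbc
  | cbbbbc => bbc

cbb->; ccc->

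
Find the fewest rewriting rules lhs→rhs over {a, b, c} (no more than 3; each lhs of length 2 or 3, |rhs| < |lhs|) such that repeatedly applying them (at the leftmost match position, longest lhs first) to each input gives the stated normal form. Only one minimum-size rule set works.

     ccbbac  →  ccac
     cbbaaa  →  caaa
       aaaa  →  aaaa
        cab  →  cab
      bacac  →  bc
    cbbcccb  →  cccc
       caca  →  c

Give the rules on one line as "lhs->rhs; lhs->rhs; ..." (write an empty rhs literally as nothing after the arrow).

  | ccbbac => ccbac => ccac
  | cbbaaa => cbaaa => caaa
  | aaaa
  | cab

aca->; cb->c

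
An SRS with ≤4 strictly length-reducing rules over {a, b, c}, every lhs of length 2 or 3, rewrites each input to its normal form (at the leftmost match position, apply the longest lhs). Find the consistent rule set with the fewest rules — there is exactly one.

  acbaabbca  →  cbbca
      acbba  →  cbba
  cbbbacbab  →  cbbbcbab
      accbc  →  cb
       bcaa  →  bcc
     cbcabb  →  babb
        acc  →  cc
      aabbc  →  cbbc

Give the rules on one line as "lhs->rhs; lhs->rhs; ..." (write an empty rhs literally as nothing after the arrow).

aa->c; ac->c; baa->; cbc->b

  | acbaabbca => cbaabbca => cbbca
  | acbba => cbba
  | cbbbacbab => cbbbcbab
  | accbc => ccbc => cb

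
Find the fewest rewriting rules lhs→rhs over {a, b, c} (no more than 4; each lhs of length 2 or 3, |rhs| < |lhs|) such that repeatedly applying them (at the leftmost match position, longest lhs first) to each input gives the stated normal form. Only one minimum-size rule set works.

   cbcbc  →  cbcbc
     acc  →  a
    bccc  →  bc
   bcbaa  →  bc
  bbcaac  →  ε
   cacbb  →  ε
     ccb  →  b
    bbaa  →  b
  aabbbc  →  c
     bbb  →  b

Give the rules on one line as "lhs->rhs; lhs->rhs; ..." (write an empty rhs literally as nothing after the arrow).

aa->b; bb->; ca->c; cc->

  | cbcbc
  | acc => a
  | bccc => bc
  | bcbaa => bcbb => bc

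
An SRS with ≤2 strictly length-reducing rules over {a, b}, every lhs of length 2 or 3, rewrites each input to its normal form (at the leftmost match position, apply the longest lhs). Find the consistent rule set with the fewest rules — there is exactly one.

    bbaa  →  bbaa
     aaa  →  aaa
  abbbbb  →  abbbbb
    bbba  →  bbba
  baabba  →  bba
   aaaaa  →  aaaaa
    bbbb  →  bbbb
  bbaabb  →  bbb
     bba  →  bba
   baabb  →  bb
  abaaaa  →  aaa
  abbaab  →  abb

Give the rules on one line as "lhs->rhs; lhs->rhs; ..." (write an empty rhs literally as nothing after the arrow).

aab->; aba->

  | bbaa
  | aaa
  | abbbbb
  | bbba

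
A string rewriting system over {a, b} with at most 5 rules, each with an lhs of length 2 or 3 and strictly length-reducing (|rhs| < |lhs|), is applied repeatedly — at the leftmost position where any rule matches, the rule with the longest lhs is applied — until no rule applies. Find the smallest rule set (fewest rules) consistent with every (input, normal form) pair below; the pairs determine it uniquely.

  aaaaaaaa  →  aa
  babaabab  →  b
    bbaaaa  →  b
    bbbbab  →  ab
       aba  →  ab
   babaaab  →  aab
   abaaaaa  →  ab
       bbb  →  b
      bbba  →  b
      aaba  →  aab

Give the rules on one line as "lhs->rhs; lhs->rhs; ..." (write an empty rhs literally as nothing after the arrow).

aaa->; ba->b; bab->ab; bb->b

  | aaaaaaaa => aaaaa => aa
  | babaabab => abaabab => ababab => aabab => aaab => b
  | bbaaaa => baaaa => baaa => baa => ba => b
  | bbbbab => bbbab => bbab => bab => ab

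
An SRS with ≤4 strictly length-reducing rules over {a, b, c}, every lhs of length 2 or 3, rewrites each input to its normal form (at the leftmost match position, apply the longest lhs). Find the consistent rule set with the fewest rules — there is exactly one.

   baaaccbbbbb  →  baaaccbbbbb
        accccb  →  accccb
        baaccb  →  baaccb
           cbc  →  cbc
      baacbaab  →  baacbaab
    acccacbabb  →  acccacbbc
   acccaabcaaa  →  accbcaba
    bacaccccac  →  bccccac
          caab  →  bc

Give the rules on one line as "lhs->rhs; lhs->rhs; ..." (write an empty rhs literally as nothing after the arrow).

abb->bc; aca->; caa->ab

  | baaaccbbbbb
  | accccb
  | baaccb
  | cbc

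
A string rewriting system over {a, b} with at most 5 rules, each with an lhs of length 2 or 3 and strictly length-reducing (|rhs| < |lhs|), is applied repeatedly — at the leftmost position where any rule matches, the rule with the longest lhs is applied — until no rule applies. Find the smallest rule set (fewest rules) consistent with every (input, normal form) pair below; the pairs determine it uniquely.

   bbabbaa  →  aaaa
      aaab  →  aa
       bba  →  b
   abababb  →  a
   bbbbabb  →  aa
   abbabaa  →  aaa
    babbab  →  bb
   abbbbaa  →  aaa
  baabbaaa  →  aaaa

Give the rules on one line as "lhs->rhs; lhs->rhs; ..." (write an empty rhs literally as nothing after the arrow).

  | bbabbaa => bbbaa => aaaa
  | aaab => aa
  | bba => b
  | abababb => ababb => abb => a

ab->; abb->a; ba->; bbb->aa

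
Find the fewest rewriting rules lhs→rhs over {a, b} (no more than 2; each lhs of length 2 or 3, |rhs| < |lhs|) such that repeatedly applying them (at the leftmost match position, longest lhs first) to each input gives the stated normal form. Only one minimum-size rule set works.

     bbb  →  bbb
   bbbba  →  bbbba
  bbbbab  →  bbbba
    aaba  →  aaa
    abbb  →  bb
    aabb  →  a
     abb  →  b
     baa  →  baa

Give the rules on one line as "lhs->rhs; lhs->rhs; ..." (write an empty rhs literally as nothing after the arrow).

  | bbb
  | bbbba
  | bbbbab => bbbba
  | aaba => aaa

ab->a; abb->b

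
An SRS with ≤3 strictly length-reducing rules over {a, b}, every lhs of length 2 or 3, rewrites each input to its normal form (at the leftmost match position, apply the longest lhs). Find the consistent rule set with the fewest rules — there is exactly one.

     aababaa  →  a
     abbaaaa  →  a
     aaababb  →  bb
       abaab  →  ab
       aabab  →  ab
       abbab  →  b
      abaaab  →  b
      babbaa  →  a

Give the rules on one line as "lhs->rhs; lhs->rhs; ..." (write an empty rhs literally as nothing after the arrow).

aa->; ba->a

  | aababaa => babaa => abaa => aaa => a
  | abbaaaa => abaaaa => aaaaa => aaa => a
  | aaababb => ababb => aabb => bb
  | abaab => aaab => ab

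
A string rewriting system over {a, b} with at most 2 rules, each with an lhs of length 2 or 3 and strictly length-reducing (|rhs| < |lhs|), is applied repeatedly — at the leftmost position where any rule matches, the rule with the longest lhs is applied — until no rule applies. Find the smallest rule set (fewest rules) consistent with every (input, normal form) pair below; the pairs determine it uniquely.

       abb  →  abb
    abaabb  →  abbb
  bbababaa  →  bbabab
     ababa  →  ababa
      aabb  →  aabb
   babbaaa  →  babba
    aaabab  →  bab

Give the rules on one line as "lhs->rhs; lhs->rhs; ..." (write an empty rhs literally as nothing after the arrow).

  | abb
  | abaabb => abbb
  | bbababaa => bbabab
  | ababa

aaa->; baa->b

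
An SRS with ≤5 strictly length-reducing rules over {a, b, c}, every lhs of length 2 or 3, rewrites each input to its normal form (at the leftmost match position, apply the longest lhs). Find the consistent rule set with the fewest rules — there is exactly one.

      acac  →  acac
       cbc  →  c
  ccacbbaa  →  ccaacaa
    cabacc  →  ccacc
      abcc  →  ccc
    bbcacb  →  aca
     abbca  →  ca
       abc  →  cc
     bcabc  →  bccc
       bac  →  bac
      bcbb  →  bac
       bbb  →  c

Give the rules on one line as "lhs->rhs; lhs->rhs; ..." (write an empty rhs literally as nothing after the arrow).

  | acac
  | cbc => c
  | ccacbbaa => ccaacaa
  | cabacc => ccacc

ab->c; bb->a; cb->; cbb->ac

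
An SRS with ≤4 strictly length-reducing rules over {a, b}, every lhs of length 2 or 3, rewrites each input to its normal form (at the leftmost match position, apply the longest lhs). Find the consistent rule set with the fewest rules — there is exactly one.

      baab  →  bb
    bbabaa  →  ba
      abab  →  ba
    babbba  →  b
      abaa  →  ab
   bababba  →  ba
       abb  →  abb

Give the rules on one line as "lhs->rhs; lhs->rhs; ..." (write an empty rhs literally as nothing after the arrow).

  | baab => bb
  | bbabaa => bbaa => ba
  | abab => aaa => ba
  | babbba => aabba => bba => b

aa->; aaa->ba; bab->aa; bba->b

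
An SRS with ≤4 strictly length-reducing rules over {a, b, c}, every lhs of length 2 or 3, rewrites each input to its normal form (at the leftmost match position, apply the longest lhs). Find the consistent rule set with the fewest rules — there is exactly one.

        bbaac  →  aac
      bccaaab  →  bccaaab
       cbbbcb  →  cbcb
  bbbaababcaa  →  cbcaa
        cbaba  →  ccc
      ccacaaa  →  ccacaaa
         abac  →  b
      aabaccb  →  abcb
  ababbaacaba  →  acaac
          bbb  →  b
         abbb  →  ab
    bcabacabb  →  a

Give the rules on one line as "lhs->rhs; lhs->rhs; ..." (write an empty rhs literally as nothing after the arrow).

  | bbaac => aac
  | bccaaab
  | cbbbcb => cbcb
  | bbbaababcaa => baababcaa => cababcaa => babcaa => cbcaa

acc->b; ba->c; bb->; cab->b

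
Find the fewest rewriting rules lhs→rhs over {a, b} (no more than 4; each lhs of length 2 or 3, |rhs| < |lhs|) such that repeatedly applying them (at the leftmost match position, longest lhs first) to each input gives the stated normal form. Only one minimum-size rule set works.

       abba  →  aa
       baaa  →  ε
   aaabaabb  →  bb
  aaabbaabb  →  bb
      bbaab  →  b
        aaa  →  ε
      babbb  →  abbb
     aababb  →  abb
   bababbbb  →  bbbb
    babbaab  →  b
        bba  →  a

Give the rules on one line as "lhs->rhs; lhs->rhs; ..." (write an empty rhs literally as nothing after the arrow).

aaa->; aab->b; ba->a

  | abba => aba => aa
  | baaa => aaa => ε
  | aaabaabb => baabb => aabb => bb
  | aaabbaabb => bbaabb => baabb => aabb => bb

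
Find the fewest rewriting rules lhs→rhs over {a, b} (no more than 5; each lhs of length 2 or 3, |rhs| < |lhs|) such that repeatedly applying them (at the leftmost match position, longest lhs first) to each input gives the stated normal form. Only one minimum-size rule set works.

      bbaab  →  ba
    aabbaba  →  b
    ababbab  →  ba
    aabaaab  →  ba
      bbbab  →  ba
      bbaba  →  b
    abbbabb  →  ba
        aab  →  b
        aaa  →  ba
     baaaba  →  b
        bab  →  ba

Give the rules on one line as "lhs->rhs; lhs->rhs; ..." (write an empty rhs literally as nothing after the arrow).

aa->b; ab->a; bb->b; bbb->ba

  | bbaab => baab => bbb => ba
  | aabbaba => bbbaba => baaba => bbba => baa => bb => b
  | ababbab => aabbab => bbbab => baab => bbb => ba
  | aabaaab => bbaaab => baaab => bbab => bab => ba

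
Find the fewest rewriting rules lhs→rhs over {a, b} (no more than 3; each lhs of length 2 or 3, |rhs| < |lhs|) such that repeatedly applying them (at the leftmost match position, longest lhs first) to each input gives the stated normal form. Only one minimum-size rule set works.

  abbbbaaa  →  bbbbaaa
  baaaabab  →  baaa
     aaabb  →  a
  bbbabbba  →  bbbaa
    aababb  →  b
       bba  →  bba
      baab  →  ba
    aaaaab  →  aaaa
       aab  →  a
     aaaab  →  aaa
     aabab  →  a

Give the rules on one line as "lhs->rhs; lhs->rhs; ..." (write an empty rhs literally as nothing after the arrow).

  | abbbbaaa => bbbbaaa
  | baaaabab => baaaab => baaa
  | aaabb => aab => a
  | bbbabbba => bbbabba => bbbaba => bbbaa

aab->a; ab->b; bab->ba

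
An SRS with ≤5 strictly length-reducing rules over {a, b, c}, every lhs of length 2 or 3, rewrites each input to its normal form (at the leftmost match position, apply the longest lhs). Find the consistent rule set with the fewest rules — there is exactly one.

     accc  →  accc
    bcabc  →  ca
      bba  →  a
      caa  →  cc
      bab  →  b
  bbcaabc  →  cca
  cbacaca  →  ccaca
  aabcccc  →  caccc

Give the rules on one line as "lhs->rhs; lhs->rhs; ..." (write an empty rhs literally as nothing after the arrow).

  | accc
  | bcabc => aabc => cbc => ca
  | bba => a
  | caa => cc

aa->c; ba->; bb->; bc->a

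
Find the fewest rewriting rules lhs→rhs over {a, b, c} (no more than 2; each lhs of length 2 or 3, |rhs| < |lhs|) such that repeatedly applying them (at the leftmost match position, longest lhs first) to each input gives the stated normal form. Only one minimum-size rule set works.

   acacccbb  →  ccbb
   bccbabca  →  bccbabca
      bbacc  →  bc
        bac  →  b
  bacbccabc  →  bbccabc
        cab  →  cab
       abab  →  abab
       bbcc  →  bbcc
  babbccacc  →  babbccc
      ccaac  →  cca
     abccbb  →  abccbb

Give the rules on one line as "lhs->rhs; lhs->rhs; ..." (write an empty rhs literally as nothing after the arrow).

  | acacccbb => acccbb => ccbb
  | bccbabca
  | bbacc => bacc => bc
  | bac => b

ac->; bba->ba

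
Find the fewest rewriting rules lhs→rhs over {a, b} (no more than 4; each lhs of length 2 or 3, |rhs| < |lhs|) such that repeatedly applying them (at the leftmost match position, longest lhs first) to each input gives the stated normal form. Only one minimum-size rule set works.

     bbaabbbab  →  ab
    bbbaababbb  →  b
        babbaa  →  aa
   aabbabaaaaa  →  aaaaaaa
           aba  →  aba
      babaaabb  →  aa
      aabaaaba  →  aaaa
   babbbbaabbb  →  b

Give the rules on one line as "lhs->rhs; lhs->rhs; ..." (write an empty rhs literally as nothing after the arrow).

aab->a; abb->; baa->a; bab->a

  | bbaabbbab => babbbab => abbab => ab
  | bbbaababbb => bbababbb => baabbb => abbb => b
  | babbaa => abaa => aa
  | aabbabaaaaa => ababaaaaa => aaaaaaa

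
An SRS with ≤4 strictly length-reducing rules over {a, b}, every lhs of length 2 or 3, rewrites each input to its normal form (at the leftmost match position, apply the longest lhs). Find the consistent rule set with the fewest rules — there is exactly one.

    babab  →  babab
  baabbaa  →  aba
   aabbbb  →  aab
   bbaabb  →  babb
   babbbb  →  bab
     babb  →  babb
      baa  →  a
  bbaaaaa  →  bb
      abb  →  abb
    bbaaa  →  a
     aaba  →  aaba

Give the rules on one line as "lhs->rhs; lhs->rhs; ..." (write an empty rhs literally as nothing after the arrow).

aaa->bb; baa->a; bbb->

  | babab
  | baabbaa => abbaa => aba
  | aabbbb => aab
  | bbaabb => babb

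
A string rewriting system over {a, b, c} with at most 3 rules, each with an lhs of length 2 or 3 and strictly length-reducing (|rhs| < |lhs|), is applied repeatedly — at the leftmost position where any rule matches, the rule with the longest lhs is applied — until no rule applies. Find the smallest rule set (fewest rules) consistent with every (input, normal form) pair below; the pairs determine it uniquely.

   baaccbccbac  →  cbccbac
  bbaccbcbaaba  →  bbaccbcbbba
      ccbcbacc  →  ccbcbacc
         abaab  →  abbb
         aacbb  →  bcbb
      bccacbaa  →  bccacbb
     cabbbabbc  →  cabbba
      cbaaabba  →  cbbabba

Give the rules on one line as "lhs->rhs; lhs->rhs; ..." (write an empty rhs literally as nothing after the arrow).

  | baaccbccbac => bbccbccbac => cbccbac
  | bbaccbcbaaba => bbaccbcbbba
  | ccbcbacc
  | abaab => abbb

aa->b; bbc->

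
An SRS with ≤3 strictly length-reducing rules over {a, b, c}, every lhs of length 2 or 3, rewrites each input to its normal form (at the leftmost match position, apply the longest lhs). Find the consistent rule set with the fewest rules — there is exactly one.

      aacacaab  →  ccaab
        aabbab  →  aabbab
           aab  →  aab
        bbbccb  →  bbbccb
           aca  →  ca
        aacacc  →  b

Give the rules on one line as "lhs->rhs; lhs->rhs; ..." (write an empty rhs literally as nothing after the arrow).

ac->c; ccc->b

  | aacacaab => acacaab => cacaab => ccaab
  | aabbab
  | aab
  | bbbccb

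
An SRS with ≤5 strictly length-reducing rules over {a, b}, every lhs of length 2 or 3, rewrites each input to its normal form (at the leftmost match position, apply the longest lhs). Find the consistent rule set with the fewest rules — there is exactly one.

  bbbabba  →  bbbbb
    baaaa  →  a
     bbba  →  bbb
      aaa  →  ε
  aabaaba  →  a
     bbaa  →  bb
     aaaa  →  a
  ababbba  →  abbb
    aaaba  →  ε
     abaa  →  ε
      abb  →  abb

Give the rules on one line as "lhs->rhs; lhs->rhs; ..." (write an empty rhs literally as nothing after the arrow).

  | bbbabba => bbbbba => bbbbb
  | baaaa => aaaa => a
  | bbba => bbb
  | aaa => ε

aaa->; ba->; baa->aa; bba->bb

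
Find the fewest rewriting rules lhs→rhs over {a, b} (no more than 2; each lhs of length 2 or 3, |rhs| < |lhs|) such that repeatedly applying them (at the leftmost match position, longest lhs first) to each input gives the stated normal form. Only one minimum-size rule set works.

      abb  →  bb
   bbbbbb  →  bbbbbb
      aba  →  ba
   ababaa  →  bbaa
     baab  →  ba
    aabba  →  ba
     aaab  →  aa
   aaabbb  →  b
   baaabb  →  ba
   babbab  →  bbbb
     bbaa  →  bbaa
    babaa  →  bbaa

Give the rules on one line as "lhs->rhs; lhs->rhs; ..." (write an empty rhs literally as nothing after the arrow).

  | abb => bb
  | bbbbbb
  | aba => ba
  | ababaa => babaa => bbaa

aab->a; ab->b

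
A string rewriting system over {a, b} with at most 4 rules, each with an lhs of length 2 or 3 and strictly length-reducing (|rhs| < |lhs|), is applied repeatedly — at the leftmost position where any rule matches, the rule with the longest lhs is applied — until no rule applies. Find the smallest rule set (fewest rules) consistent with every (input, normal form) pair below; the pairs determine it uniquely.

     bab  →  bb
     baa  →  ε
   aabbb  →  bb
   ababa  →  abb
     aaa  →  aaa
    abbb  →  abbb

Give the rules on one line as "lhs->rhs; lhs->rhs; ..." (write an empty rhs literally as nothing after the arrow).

aab->; ba->b; baa->

  | bab => bb
  | baa => ε
  | aabbb => bb
  | ababa => abba => abb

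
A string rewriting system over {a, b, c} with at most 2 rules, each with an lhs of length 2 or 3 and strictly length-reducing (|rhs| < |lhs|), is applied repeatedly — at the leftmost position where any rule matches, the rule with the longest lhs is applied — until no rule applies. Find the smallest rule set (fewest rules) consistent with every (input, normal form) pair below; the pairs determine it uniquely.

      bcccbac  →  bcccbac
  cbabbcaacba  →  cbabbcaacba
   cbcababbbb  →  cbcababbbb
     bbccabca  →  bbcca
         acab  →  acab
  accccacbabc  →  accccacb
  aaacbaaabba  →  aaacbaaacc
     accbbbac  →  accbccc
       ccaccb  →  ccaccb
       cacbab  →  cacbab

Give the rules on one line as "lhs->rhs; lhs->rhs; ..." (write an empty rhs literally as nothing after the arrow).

abc->; bba->cc

  | bcccbac
  | cbabbcaacba
  | cbcababbbb
  | bbccabca => bbcca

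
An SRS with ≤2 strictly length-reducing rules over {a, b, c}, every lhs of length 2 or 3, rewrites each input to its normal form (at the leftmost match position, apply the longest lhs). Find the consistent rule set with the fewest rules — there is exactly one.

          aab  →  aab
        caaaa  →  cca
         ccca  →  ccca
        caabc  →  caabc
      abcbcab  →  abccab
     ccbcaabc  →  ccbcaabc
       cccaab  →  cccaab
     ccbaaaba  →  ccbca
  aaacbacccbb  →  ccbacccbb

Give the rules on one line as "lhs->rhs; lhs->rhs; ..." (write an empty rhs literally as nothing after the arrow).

aaa->c; bcb->bc

  | aab
  | caaaa => cca
  | ccca
  | caabc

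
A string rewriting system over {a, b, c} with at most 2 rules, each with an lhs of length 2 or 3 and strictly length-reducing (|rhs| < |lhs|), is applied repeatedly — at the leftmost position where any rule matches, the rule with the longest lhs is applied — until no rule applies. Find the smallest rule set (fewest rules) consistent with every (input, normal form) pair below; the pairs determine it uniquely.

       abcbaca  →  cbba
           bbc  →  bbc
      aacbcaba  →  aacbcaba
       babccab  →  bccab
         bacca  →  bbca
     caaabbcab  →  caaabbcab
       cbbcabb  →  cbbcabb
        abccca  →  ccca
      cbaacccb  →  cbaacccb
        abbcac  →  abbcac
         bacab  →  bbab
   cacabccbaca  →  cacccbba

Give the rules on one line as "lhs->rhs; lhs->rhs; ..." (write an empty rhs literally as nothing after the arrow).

abc->c; bac->bb

  | abcbaca => cbaca => cbba
  | bbc
  | aacbcaba
  | babccab => bccab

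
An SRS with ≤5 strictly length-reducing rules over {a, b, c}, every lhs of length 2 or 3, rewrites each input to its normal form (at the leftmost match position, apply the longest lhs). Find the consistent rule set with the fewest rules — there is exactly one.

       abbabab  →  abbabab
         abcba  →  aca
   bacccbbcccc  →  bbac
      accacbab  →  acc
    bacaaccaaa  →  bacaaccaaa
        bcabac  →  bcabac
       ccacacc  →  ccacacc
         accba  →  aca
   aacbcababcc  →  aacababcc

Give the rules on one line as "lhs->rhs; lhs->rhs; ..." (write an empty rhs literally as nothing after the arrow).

  | abbabab
  | abcba => aca
  | bacccbbcccc => baabbcccc => bbcccc => bbac
  | accacbab => accaab => acc

aab->; bcb->c; cb->; ccc->a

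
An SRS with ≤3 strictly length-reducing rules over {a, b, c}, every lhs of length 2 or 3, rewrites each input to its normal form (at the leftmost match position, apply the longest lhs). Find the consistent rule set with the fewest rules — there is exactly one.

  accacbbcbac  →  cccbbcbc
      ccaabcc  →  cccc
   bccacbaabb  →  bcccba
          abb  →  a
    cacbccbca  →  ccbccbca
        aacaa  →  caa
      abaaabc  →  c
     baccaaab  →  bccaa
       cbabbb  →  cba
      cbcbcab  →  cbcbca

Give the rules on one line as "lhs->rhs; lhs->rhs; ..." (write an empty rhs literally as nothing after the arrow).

  | accacbbcbac => ccacbbcbac => cccbbcbac => cccbbcbc
  | ccaabcc => ccacc => cccc
  | bccacbaabb => bcccbaabb => bcccbab => bcccba
  | abb => ab => a

aab->a; ab->a; ac->c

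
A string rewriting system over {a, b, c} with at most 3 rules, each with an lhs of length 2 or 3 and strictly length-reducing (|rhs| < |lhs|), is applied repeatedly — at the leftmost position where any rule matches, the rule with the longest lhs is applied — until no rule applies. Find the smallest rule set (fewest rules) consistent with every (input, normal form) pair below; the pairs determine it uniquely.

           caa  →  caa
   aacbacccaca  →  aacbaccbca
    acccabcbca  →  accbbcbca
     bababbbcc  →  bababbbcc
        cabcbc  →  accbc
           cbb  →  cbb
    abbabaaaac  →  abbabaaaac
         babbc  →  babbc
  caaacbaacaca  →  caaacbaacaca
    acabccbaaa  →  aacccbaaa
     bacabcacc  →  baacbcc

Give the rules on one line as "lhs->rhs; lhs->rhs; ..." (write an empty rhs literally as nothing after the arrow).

cab->ac; cca->cb

  | caa
  | aacbacccaca => aacbaccbca
  | acccabcbca => accbbcbca
  | bababbbcc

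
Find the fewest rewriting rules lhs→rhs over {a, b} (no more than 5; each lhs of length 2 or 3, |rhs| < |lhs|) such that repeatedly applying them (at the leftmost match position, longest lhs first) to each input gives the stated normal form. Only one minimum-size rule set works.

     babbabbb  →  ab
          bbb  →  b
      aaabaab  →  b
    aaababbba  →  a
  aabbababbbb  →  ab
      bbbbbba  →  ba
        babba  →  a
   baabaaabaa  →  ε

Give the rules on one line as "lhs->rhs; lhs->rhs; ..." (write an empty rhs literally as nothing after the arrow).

aa->; aba->a; bab->ab; bb->b

  | babbabbb => abbabbb => ababbb => abbb => abb => ab
  | bbb => bb => b
  | aaabaab => abaab => aab => b
  | aaababbba => ababbba => abbba => abba => aba => a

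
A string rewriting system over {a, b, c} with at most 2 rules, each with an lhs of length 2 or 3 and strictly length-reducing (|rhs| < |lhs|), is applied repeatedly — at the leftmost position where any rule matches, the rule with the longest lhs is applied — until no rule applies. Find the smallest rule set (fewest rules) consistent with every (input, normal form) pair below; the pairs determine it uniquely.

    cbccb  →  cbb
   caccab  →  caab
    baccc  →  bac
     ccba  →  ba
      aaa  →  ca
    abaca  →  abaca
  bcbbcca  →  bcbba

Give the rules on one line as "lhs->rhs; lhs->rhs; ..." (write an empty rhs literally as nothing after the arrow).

  | cbccb => cbb
  | caccab => caab
  | baccc => bac
  | ccba => ba

aaa->ca; cc->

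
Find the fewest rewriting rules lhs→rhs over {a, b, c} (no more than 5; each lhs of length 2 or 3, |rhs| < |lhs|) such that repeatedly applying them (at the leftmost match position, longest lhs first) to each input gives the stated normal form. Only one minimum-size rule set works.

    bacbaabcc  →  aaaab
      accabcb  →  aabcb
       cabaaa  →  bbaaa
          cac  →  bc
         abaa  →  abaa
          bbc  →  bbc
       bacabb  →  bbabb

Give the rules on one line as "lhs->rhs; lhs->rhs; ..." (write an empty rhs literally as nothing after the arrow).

  | bacbaabcc => bbbaabcc => aaaabcc => aaaab
  | accabcb => aabcb
  | cabaaa => bbaaa
  | cac => bc

bac->bb; bbb->aa; ca->b; cc->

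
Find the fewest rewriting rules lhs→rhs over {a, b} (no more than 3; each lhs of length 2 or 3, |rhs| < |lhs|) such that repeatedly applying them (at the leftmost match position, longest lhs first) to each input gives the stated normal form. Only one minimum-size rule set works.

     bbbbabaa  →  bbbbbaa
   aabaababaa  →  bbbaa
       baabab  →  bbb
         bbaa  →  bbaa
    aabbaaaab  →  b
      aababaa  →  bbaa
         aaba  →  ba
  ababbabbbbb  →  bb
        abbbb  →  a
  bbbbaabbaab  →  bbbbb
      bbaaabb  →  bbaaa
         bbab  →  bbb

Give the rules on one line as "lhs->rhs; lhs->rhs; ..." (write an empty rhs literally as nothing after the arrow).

ab->b; abb->a

  | bbbbabaa => bbbbbaa
  | aabaababaa => abaababaa => baababaa => bababaa => bbabaa => bbbaa
  | baabab => babab => bbab => bbb
  | bbaa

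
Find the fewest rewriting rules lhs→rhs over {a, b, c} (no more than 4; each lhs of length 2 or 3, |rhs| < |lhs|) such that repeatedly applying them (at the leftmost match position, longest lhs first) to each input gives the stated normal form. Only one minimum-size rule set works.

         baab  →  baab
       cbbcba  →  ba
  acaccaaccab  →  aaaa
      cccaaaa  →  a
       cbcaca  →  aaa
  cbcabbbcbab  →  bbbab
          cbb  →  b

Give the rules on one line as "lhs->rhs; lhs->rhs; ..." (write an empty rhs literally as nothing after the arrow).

  | baab
  | cbbcba => bcba => ba
  | acaccaaccab => aaacaaccab => aaaaccab => aaaacb => aaaa
  | cccaaaa => ccaaa => caa => a

ca->; cac->aa; cb->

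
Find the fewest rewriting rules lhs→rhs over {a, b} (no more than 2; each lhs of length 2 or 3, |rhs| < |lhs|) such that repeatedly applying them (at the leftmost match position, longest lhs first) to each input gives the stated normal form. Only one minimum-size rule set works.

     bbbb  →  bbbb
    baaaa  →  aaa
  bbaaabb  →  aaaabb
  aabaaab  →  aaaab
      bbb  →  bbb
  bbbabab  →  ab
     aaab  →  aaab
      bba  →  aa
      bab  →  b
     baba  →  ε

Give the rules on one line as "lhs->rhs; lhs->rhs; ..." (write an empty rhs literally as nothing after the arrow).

ba->; bba->aa

  | bbbb
  | baaaa => aaa
  | bbaaabb => aaaabb
  | aabaaab => aaaab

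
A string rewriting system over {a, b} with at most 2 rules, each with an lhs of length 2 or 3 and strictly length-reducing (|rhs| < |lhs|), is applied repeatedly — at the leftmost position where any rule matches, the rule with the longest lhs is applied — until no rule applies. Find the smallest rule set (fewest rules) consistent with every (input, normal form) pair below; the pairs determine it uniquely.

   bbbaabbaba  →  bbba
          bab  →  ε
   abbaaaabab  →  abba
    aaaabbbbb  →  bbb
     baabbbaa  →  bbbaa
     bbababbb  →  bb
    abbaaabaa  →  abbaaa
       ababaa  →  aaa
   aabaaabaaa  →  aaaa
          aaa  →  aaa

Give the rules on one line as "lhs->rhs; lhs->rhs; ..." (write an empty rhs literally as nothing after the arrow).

  | bbbaabbaba => bbbbaba => bbba
  | bab => ε
  | abbaaaabab => abbaaab => abba
  | aaaabbbbb => aabbbb => bbb

aab->; bab->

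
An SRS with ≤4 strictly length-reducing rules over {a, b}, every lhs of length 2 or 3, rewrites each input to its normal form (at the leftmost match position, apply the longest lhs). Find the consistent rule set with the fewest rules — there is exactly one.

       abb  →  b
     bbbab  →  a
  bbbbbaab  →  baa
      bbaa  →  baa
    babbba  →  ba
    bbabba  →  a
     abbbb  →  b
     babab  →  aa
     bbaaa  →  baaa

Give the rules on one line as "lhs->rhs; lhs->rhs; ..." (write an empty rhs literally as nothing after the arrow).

  | abb => b
  | bbbab => bbab => bab => a
  | bbbbbaab => bbbbaab => bbbaab => bbaab => baab => baa
  | bbaa => baa

aab->aa; ab->; bab->a; bb->b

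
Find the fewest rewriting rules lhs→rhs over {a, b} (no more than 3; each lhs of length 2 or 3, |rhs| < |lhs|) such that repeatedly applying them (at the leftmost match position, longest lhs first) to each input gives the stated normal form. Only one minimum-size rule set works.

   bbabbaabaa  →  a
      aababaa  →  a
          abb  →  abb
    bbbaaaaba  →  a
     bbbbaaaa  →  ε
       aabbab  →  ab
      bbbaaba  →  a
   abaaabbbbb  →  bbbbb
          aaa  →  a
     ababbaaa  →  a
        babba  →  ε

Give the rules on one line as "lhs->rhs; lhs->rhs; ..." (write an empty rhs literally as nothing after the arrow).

aa->; ba->a

  | bbabbaabaa => babbaabaa => abbaabaa => abaabaa => aaabaa => abaa => aaa => a
  | aababaa => babaa => abaa => aaa => a
  | abb
  | bbbaaaaba => bbaaaaba => baaaaba => aaaaba => aaba => ba => a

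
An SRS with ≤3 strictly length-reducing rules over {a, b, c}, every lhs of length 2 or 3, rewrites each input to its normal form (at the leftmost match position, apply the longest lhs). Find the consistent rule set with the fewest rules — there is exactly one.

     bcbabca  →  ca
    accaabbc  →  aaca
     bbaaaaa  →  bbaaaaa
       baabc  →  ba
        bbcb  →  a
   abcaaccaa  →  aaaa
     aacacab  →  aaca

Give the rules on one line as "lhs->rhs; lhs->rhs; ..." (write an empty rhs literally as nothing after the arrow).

  | bcbabca => ababca => cabca => ccca => ca
  | accaabbc => aaabbc => aacbc => aaca
  | bbaaaaa
  | baabc => bacc => ba

ab->c; bc->a; cc->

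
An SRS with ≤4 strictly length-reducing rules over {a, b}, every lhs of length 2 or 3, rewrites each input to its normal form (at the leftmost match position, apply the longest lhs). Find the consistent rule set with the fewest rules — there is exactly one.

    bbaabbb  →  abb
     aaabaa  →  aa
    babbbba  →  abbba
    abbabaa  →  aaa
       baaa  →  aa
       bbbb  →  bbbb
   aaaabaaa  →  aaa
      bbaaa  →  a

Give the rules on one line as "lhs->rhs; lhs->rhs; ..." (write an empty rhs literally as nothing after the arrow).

  | bbaabbb => babbb => abb
  | aaabaa => aabaa => abaa => aa
  | babbbba => abbba
  | abbabaa => abaaa => aaa

aab->ab; baa->a; bab->a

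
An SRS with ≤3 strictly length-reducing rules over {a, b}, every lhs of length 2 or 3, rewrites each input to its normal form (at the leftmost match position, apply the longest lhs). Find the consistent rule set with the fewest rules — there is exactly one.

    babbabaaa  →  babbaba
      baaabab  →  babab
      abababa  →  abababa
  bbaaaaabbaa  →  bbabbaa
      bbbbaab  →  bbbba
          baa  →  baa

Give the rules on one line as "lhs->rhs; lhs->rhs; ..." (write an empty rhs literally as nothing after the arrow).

  | babbabaaa => babbaba
  | baaabab => babab
  | abababa
  | bbaaaaabbaa => bbaaabbaa => bbabbaa

aaa->a; aab->a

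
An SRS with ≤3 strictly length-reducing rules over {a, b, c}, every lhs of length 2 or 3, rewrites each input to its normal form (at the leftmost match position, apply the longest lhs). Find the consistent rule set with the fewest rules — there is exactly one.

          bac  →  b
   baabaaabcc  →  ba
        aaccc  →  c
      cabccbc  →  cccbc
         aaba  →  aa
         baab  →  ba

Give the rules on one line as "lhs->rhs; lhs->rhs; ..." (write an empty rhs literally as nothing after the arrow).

  | bac => b
  | baabaaabcc => baaaabcc => baaacc => baac => ba
  | aaccc => acc => c
  | cabccbc => cccbc

ab->; ac->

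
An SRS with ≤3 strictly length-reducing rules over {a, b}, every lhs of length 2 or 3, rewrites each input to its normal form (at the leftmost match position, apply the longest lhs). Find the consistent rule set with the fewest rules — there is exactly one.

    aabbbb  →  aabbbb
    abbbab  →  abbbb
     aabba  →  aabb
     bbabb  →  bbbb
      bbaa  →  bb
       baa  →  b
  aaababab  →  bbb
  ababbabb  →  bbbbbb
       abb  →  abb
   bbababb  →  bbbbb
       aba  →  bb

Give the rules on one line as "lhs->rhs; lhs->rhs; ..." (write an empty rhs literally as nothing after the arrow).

aaa->; aba->bb; ba->b

  | aabbbb
  | abbbab => abbbb
  | aabba => aabb
  | bbabb => bbbb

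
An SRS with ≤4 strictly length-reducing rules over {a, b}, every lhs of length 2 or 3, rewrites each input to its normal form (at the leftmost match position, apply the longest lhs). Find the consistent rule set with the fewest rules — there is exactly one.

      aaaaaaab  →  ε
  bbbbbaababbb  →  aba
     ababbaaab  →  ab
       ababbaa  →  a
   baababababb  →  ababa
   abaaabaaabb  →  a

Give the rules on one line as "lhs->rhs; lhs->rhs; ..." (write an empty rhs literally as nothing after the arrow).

aa->b; bb->; bba->; bbb->

  | aaaaaaab => baaaaab => bbaaab => aab => bb => ε
  | bbbbbaababbb => bbaababbb => ababbb => aba
  | ababbaaab => abaaab => abbab => ab
  | ababbaa => abaa => abb => a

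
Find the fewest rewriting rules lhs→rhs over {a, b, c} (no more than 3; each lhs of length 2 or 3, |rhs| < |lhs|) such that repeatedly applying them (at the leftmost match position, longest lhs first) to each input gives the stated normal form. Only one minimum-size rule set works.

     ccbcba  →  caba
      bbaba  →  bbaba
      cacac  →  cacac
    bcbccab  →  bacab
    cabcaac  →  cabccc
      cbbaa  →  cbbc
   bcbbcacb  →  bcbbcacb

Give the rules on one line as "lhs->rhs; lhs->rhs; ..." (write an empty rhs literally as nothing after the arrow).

  | ccbcba => caba
  | bbaba
  | cacac
  | bcbccab => bacab

aa->c; cbc->a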